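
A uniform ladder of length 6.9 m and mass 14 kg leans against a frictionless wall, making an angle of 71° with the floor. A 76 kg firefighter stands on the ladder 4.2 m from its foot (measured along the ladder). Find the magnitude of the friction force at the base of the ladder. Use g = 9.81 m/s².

Taking torques about the foot of the ladder:
Ladder weight 14×9.81 = 137.3 N acts at 3.45 m along the ladder; its horizontal arm is 3.45·cos71° = 1.123 m → τ = 154.2 N·m clockwise.
Firefighter: 76×9.81 = 745.6 N at 4.2 m → arm 1.367 m → τ = 1019 N·m clockwise.
Wall normal N acts horizontally at the top; its moment arm is the height L sinθ = 6.9·sin71° = 6.524 m, counterclockwise.
Setting net torque to zero: N × 6.524 = 1173 → N = 180 N.
ΣFx = 0: friction at the foot balances the wall's push, so f = N_wall = 180 N.

f ≈ 180 N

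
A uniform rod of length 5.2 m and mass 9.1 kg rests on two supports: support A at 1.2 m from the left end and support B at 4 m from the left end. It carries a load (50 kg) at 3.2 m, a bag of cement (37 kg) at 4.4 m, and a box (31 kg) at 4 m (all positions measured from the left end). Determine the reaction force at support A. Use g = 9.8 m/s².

R_A ≈ 133 N

About support B:
Beam weight: 9.1 × 9.8 = 89.18 N down at 2.6 m → arm 1.4 m, τ = 89.18 × 1.4 = 124.9 N·m counterclockwise.
Load: 50 × 9.8 = 490 N down at 3.2 m → arm 0.8 m, τ = 490 × 0.8 = 392 N·m counterclockwise.
Bag of cement: 37 × 9.8 = 362.6 N down at 4.4 m → arm 0.4 m, τ = 362.6 × 0.4 = 145 N·m clockwise.
Box: acts at the support B, moment arm 0 → no torque.
Net load moment about support B = 371.9 N·m counterclockwise.
Reaction R at support A is upward at 1.2 m, arm 2.8 m → moment R × 2.8 clockwise.
Στ = 0 ⇒ R × 2.8 = 371.9 ⇒ R = 133 N.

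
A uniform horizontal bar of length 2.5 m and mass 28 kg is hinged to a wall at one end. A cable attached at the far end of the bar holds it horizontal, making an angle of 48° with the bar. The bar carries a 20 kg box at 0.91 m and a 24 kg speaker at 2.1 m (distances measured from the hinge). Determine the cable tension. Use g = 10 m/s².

Sum moments about the hinge (the unknown hinge reaction has zero arm there).
Beam weight: 28 × 10 = 280 N down at 1.25 m → arm 1.25 m, τ = 280 × 1.25 = 350 N·m clockwise.
Box: 20 × 10 = 200 N down at 0.91 m → arm 0.91 m, τ = 200 × 0.91 = 182 N·m clockwise.
Speaker: 24 × 10 = 240 N down at 2.1 m → arm 2.1 m, τ = 240 × 2.1 = 504 N·m clockwise.
Total clockwise load moment = 1036 N·m.
The cable tension T acts at 2.5 m; only its component perpendicular to the bar, T sinθ, produces torque. sin 48° = 0.7431.
Balancing moments: T × 2.5 × 0.7431 = 1036, giving T = 1036 / 1.858 = 558 N.

T ≈ 558 N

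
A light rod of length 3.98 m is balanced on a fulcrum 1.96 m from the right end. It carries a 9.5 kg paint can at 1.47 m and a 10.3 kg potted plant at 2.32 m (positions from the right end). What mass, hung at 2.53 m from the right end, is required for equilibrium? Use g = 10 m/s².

m ≈ 1.66 kg

Taking torques about the fulcrum (at 1.96 m from the right end):
Paint can: 9.5 × 10 = 95 N down at 1.47 m → arm 0.49 m, τ = 95 × 0.49 = 46.55 N·m clockwise.
Potted plant: 10.3 × 10 = 103 N down at 2.32 m → arm 0.36 m, τ = 103 × 0.36 = 37.08 N·m counterclockwise.
Net moment of known loads = 9.47 N·m clockwise.
An unknown mass m at 2.53 m has arm 0.57 m; its moment is m·g·0.57 counterclockwise.
For rotational equilibrium, m × 10 × 0.57 = 9.47, so m = 9.47 / (10 × 0.57) = 1.66 kg.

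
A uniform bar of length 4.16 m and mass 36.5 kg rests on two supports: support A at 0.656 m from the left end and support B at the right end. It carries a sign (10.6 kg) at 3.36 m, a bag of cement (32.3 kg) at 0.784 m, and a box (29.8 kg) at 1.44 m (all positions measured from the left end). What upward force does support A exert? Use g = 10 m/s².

Taking torques about support B:
Beam weight: 36.5 × 10 = 365 N down at 2.08 m → arm 2.08 m, τ = 365 × 2.08 = 759.2 N·m counterclockwise.
Sign: 10.6 × 10 = 106 N down at 3.36 m → arm 0.8 m, τ = 106 × 0.8 = 84.8 N·m counterclockwise.
Bag of cement: 32.3 × 10 = 323 N down at 0.784 m → arm 3.376 m, τ = 323 × 3.376 = 1090 N·m counterclockwise.
Box: 29.8 × 10 = 298 N down at 1.44 m → arm 2.72 m, τ = 298 × 2.72 = 810.6 N·m counterclockwise.
Net load moment about support B = 2745 N·m counterclockwise.
Reaction R at support A is upward at 0.656 m, arm 3.504 m → moment R × 3.504 clockwise.
Στ = 0 ⇒ R × 3.504 = 2745 ⇒ R = 783 N.

R_A ≈ 783 N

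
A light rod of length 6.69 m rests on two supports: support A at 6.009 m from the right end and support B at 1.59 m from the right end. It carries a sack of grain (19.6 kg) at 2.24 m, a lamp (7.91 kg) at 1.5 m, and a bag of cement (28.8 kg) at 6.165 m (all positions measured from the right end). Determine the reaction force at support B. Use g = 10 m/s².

R_B ≈ 238 N

Taking torques about support A:
Sack of grain: 19.6 × 10 = 196 N down at 2.24 m → arm 3.769 m, τ = 196 × 3.769 = 738.7 N·m clockwise.
Lamp: 7.91 × 10 = 79.1 N down at 1.5 m → arm 4.509 m, τ = 79.1 × 4.509 = 356.7 N·m clockwise.
Bag of cement: 28.8 × 10 = 288 N down at 6.165 m → arm 0.156 m, τ = 288 × 0.156 = 44.93 N·m counterclockwise.
Net load moment about support A = 1050 N·m clockwise.
Reaction R at support B is upward at 1.59 m, arm 4.419 m → moment R × 4.419 counterclockwise.
Setting net torque to zero: R × 4.419 = 1050 → R = 238 N.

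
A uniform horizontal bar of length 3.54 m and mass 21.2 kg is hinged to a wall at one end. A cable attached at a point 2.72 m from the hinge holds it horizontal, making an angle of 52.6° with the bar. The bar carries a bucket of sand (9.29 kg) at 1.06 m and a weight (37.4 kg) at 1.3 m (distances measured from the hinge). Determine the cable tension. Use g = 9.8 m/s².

Taking torques about the hinge:
Beam weight: 21.2 × 9.8 = 207.8 N down at 1.77 m → arm 1.77 m, τ = 207.8 × 1.77 = 367.8 N·m clockwise.
Bucket of sand: 9.29 × 9.8 = 91.04 N down at 1.06 m → arm 1.06 m, τ = 91.04 × 1.06 = 96.5 N·m clockwise.
Weight: 37.4 × 9.8 = 366.5 N down at 1.3 m → arm 1.3 m, τ = 366.5 × 1.3 = 476.4 N·m clockwise.
Total clockwise load moment = 940.7 N·m.
The cable tension T acts at 2.72 m; only its component perpendicular to the bar, T sinθ, produces torque. sin 52.6° = 0.7944.
Στ = 0 ⇒ T × 2.72 × 0.7944 = 940.7 ⇒ T = 940.7 / 2.161 = 435 N.

T ≈ 435 N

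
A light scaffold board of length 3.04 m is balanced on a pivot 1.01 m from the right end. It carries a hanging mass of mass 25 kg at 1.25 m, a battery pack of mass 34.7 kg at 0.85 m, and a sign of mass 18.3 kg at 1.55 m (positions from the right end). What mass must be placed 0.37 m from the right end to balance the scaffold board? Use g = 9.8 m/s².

m ≈ 16.1 kg

Sum moments about the pivot (at 1.01 m from the right end) (the support reaction has zero arm there).
Hanging mass: 25 × 9.8 = 245 N down at 1.25 m → arm 0.24 m, τ = 245 × 0.24 = 58.8 N·m counterclockwise.
Battery pack: 34.7 × 9.8 = 340.1 N down at 0.85 m → arm 0.16 m, τ = 340.1 × 0.16 = 54.42 N·m clockwise.
Sign: 18.3 × 9.8 = 179.3 N down at 1.55 m → arm 0.54 m, τ = 179.3 × 0.54 = 96.82 N·m counterclockwise.
Net moment of known loads = 101.2 N·m counterclockwise.
An unknown mass m at 0.37 m has arm 0.64 m; its moment is m·g·0.64 clockwise.
Στ = 0 ⇒ m × 9.8 × 0.64 = 101.2 ⇒ m = 101.2 / (9.8 × 0.64) = 16.1 kg.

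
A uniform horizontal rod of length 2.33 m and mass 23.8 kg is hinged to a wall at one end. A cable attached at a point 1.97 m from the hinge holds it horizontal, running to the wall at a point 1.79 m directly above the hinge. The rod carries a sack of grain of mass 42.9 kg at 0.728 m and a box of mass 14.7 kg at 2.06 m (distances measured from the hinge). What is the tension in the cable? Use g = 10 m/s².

Choose the hinge as the axis so the unknown hinge reaction has zero arm there.
Beam weight: 23.8 × 10 = 238 N down at 1.165 m → arm 1.165 m, τ = 238 × 1.165 = 277.3 N·m clockwise.
Sack of grain: 42.9 × 10 = 429 N down at 0.728 m → arm 0.728 m, τ = 429 × 0.728 = 312.3 N·m clockwise.
Box: 14.7 × 10 = 147 N down at 2.06 m → arm 2.06 m, τ = 147 × 2.06 = 302.8 N·m clockwise.
Total clockwise load moment = 892.4 N·m.
The cable tension T acts at 1.97 m; only its component perpendicular to the rod, T sinθ, produces torque. sinθ = h/√(h²+d²) = 1.79/√(1.79²+1.97²) = 0.6725.
For rotational equilibrium, T × 1.97 × 0.6725 = 892.4, so T = 892.4 / 1.325 = 674 N.

T ≈ 674 N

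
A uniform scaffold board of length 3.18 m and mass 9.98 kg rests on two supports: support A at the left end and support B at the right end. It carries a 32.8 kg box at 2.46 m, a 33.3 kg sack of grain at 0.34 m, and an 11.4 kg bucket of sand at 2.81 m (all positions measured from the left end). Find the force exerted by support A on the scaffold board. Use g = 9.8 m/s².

Take moments about support B.
Beam weight: 9.98 × 9.8 = 97.8 N down at 1.59 m → arm 1.59 m, τ = 97.8 × 1.59 = 155.5 N·m counterclockwise.
Box: 32.8 × 9.8 = 321.4 N down at 2.46 m → arm 0.72 m, τ = 321.4 × 0.72 = 231.4 N·m counterclockwise.
Sack of grain: 33.3 × 9.8 = 326.3 N down at 0.34 m → arm 2.84 m, τ = 326.3 × 2.84 = 926.7 N·m counterclockwise.
Bucket of sand: 11.4 × 9.8 = 111.7 N down at 2.81 m → arm 0.37 m, τ = 111.7 × 0.37 = 41.33 N·m counterclockwise.
Net load moment about support B = 1355 N·m counterclockwise.
Reaction R at support A is upward at 0 m, arm 3.18 m → moment R × 3.18 clockwise.
For rotational equilibrium, R × 3.18 = 1355, so R = 426 N.

R_A ≈ 426 N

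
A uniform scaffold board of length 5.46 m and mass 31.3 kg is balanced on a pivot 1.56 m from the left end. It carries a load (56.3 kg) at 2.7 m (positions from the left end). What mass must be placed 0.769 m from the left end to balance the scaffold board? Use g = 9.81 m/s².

Taking torques about the pivot (at 1.56 m from the left end):
Beam weight: 31.3 × 9.81 = 307.1 N down at 2.73 m → arm 1.17 m, τ = 307.1 × 1.17 = 359.3 N·m clockwise.
Load: 56.3 × 9.81 = 552.3 N down at 2.7 m → arm 1.14 m, τ = 552.3 × 1.14 = 629.6 N·m clockwise.
Net moment of known loads = 988.9 N·m clockwise.
An unknown mass m at 0.769 m has arm 0.791 m; its moment is m·g·0.791 counterclockwise.
Balancing moments: m × 9.81 × 0.791 = 988.9, giving m = 988.9 / (9.81 × 0.791) = 127 kg.

m ≈ 127 kg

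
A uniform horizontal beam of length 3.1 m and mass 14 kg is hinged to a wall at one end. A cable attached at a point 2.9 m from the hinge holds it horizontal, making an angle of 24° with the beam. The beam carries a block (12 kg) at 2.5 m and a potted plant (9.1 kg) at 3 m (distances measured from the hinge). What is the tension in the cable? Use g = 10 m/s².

T ≈ 670 N

Sum moments about the hinge (the unknown hinge reaction has zero arm there).
Beam weight: 14 × 10 = 140 N down at 1.55 m → arm 1.55 m, τ = 140 × 1.55 = 217 N·m clockwise.
Block: 12 × 10 = 120 N down at 2.5 m → arm 2.5 m, τ = 120 × 2.5 = 300 N·m clockwise.
Potted plant: 9.1 × 10 = 91 N down at 3 m → arm 3 m, τ = 91 × 3 = 273 N·m clockwise.
Total clockwise load moment = 790 N·m.
The cable tension T acts at 2.9 m; only its component perpendicular to the beam, T sinθ, produces torque. sin 24° = 0.4067.
Setting net torque to zero: T × 2.9 × 0.4067 = 790 → T = 790 / 1.179 = 670 N.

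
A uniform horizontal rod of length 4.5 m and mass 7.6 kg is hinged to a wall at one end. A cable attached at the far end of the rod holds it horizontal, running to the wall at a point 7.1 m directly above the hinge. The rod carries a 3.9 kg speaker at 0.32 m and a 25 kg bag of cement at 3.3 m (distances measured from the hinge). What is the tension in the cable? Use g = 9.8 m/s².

T ≈ 260 N

Choose the hinge as the axis so the unknown hinge reaction has zero arm there.
Beam weight: 7.6 × 9.8 = 74.48 N down at 2.25 m → arm 2.25 m, τ = 74.48 × 2.25 = 167.6 N·m clockwise.
Speaker: 3.9 × 9.8 = 38.22 N down at 0.32 m → arm 0.32 m, τ = 38.22 × 0.32 = 12.23 N·m clockwise.
Bag of cement: 25 × 9.8 = 245 N down at 3.3 m → arm 3.3 m, τ = 245 × 3.3 = 808.5 N·m clockwise.
Total clockwise load moment = 988.3 N·m.
The cable tension T acts at 4.5 m; only its component perpendicular to the rod, T sinθ, produces torque. sinθ = h/√(h²+d²) = 7.1/√(7.1²+4.5²) = 0.8446.
Setting net torque to zero: T × 4.5 × 0.8446 = 988.3 → T = 988.3 / 3.801 = 260 N.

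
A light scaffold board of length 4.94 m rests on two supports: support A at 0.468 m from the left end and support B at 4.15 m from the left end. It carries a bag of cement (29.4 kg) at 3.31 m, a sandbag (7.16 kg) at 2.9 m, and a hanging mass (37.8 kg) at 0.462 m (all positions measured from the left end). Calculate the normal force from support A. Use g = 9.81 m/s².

Sum moments about support B (its reaction then has zero moment arm).
Bag of cement: 29.4 × 9.81 = 288.4 N down at 3.31 m → arm 0.84 m, τ = 288.4 × 0.84 = 242.3 N·m counterclockwise.
Sandbag: 7.16 × 9.81 = 70.24 N down at 2.9 m → arm 1.25 m, τ = 70.24 × 1.25 = 87.8 N·m counterclockwise.
Hanging mass: 37.8 × 9.81 = 370.8 N down at 0.462 m → arm 3.688 m, τ = 370.8 × 3.688 = 1368 N·m counterclockwise.
Net load moment about support B = 1698 N·m counterclockwise.
Reaction R at support A is upward at 0.468 m, arm 3.682 m → moment R × 3.682 clockwise.
Στ = 0 ⇒ R × 3.682 = 1698 ⇒ R = 461 N.

R_A ≈ 461 N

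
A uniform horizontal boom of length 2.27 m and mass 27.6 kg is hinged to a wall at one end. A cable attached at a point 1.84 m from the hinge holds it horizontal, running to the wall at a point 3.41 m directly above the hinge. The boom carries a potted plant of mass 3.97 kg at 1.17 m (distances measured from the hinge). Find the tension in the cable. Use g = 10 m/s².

T ≈ 222 N

About the hinge:
Beam weight: 27.6 × 10 = 276 N down at 1.135 m → arm 1.135 m, τ = 276 × 1.135 = 313.3 N·m clockwise.
Potted plant: 3.97 × 10 = 39.7 N down at 1.17 m → arm 1.17 m, τ = 39.7 × 1.17 = 46.45 N·m clockwise.
Total clockwise load moment = 359.8 N·m.
The cable tension T acts at 1.84 m; only its component perpendicular to the boom, T sinθ, produces torque. sinθ = h/√(h²+d²) = 3.41/√(3.41²+1.84²) = 0.8801.
Στ = 0 ⇒ T × 1.84 × 0.8801 = 359.8 ⇒ T = 359.8 / 1.619 = 222 N.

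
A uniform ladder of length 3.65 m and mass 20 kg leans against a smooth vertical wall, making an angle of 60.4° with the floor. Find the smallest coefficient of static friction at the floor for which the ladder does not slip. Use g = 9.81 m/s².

About the foot of the ladder:
Ladder weight 20×9.81 = 196.2 N acts at 1.825 m along the ladder; its horizontal arm is 1.825·cos60.4° = 0.9014 m → τ = 176.9 N·m clockwise.
Wall normal N acts horizontally at the top; its moment arm is the height L sinθ = 3.65·sin60.4° = 3.174 m, counterclockwise.
Setting net torque to zero: N × 3.174 = 176.9 → N = 55.73 N.
ΣFx = 0 ⇒ f = N_wall = 55.73 N. ΣFy = 0 ⇒ N_floor = 196.2 N.
μ_min = f / N_floor = 55.73 / 196.2 = 0.284.

μ_min ≈ 0.284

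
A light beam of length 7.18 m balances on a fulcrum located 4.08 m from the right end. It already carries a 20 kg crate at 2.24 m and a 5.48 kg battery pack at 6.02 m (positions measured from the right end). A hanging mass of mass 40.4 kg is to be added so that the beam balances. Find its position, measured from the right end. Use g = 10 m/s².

Choose the fulcrum (at 4.08 m from the right end) as the axis so the support reaction has zero arm there.
Crate: 20 × 10 = 200 N down at 2.24 m → arm 1.84 m, τ = 200 × 1.84 = 368 N·m clockwise.
Battery pack: 5.48 × 10 = 54.8 N down at 6.02 m → arm 1.94 m, τ = 54.8 × 1.94 = 106.3 N·m counterclockwise.
Net moment of existing loads = 261.7 N·m clockwise.
The hanging mass weighs 40.4 × 10 = 404 N and must supply an equal counterclockwise moment, so its lever arm about the fulcrum is 261.7 / 404 = 0.648 m.
That puts it at 4.08 + 0.648 = 4.73 m from the right end.

x ≈ 4.73 m from the right end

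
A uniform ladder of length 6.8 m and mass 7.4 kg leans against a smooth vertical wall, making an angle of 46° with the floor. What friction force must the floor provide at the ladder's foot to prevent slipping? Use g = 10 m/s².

Taking torques about the foot of the ladder:
Ladder weight 7.4×10 = 74 N acts at 3.4 m along the ladder; its horizontal arm is 3.4·cos46° = 2.362 m → τ = 174.8 N·m clockwise.
Wall normal N acts horizontally at the top; its moment arm is the height L sinθ = 6.8·sin46° = 4.892 m, counterclockwise.
Balancing moments: N × 4.892 = 174.8, giving N = 35.7 N.
ΣFx = 0: friction at the foot balances the wall's push, so f = N_wall = 35.7 N.

f ≈ 35.7 N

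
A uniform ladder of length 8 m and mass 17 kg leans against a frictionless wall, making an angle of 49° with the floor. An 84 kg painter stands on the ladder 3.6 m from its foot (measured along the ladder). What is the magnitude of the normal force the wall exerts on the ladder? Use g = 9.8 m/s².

N_wall ≈ 394 N

Taking torques about the foot of the ladder:
Ladder weight 17×9.8 = 166.6 N acts at 4 m along the ladder; its horizontal arm is 4·cos49° = 2.624 m → τ = 437.2 N·m clockwise.
Painter: 84×9.8 = 823.2 N at 3.6 m → arm 2.362 m → τ = 1944 N·m clockwise.
Wall normal N acts horizontally at the top; its moment arm is the height L sinθ = 8·sin49° = 6.038 m, counterclockwise.
Balancing moments: N × 6.038 = 2381, giving N = 394 N.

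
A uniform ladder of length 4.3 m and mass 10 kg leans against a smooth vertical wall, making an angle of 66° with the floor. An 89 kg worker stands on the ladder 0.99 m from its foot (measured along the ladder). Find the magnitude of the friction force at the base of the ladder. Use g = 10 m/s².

f ≈ 113 N

Choose the foot of the ladder as the axis so the floor normal and friction both act there and drop out.
Ladder weight 10×10 = 100 N acts at 2.15 m along the ladder; its horizontal arm is 2.15·cos66° = 0.8745 m → τ = 87.45 N·m clockwise.
Worker: 89×10 = 890 N at 0.99 m → arm 0.4027 m → τ = 358.4 N·m clockwise.
Wall normal N acts horizontally at the top; its moment arm is the height L sinθ = 4.3·sin66° = 3.928 m, counterclockwise.
For rotational equilibrium, N × 3.928 = 445.8, so N = 113 N.
ΣFx = 0: friction at the foot balances the wall's push, so f = N_wall = 113 N.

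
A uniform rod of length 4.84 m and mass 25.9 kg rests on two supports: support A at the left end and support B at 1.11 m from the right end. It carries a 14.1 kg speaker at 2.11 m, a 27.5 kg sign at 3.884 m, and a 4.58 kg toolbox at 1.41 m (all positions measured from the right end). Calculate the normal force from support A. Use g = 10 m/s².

R_A ≈ 337 N

About support B:
Beam weight: 25.9 × 10 = 259 N down at 2.42 m → arm 1.31 m, τ = 259 × 1.31 = 339.3 N·m counterclockwise.
Speaker: 14.1 × 10 = 141 N down at 2.11 m → arm 1 m, τ = 141 × 1 = 141 N·m counterclockwise.
Sign: 27.5 × 10 = 275 N down at 3.884 m → arm 2.774 m, τ = 275 × 2.774 = 762.9 N·m counterclockwise.
Toolbox: 4.58 × 10 = 45.8 N down at 1.41 m → arm 0.3 m, τ = 45.8 × 0.3 = 13.74 N·m counterclockwise.
Net load moment about support B = 1257 N·m counterclockwise.
Reaction R at support A is upward at 4.84 m, arm 3.73 m → moment R × 3.73 clockwise.
Balancing moments: R × 3.73 = 1257, giving R = 337 N.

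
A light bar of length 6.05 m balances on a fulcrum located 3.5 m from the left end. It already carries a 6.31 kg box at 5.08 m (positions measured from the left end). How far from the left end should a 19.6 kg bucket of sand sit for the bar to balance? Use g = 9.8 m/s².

Take moments about the fulcrum (at 3.5 m from the left end).
Box: 6.31 × 9.8 = 61.84 N down at 5.08 m → arm 1.58 m, τ = 61.84 × 1.58 = 97.71 N·m clockwise.
Net moment of existing loads = 97.71 N·m clockwise.
The bucket of sand weighs 19.6 × 9.8 = 192.1 N and must supply an equal counterclockwise moment, so its lever arm about the fulcrum is 97.71 / 192.1 = 0.509 m.
That puts it at 3.5 − 0.509 = 2.99 m from the left end.

x ≈ 2.99 m from the left end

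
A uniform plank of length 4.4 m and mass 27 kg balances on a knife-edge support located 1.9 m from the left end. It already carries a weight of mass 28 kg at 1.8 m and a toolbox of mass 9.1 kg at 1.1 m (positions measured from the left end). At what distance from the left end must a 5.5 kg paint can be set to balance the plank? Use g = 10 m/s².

Choose the knife-edge support (at 1.9 m from the left end) as the axis so the support reaction has zero arm there.
Beam weight: 27 × 10 = 270 N down at 2.2 m → arm 0.3 m, τ = 270 × 0.3 = 81 N·m clockwise.
Weight: 28 × 10 = 280 N down at 1.8 m → arm 0.1 m, τ = 280 × 0.1 = 28 N·m counterclockwise.
Toolbox: 9.1 × 10 = 91 N down at 1.1 m → arm 0.8 m, τ = 91 × 0.8 = 72.8 N·m counterclockwise.
Net moment of existing loads = 19.8 N·m counterclockwise.
The paint can weighs 5.5 × 10 = 55 N and must supply an equal clockwise moment, so its lever arm about the knife-edge support is 19.8 / 55 = 0.36 m.
That puts it at 1.9 + 0.36 = 2.26 m from the left end.

x ≈ 2.26 m from the left end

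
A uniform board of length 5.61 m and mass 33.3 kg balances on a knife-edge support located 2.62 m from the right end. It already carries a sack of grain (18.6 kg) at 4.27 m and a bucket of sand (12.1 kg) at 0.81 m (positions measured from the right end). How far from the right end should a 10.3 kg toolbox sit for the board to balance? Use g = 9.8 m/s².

x ≈ 1.17 m from the right end

Choose the knife-edge support (at 2.62 m from the right end) as the axis so the support reaction has zero arm there.
Beam weight: 33.3 × 9.8 = 326.3 N down at 2.805 m → arm 0.185 m, τ = 326.3 × 0.185 = 60.37 N·m counterclockwise.
Sack of grain: 18.6 × 9.8 = 182.3 N down at 4.27 m → arm 1.65 m, τ = 182.3 × 1.65 = 300.8 N·m counterclockwise.
Bucket of sand: 12.1 × 9.8 = 118.6 N down at 0.81 m → arm 1.81 m, τ = 118.6 × 1.81 = 214.7 N·m clockwise.
Net moment of existing loads = 146.5 N·m counterclockwise.
The toolbox weighs 10.3 × 9.8 = 100.9 N and must supply an equal clockwise moment, so its lever arm about the knife-edge support is 146.5 / 100.9 = 1.45 m.
That puts it at 2.62 − 1.45 = 1.17 m from the right end.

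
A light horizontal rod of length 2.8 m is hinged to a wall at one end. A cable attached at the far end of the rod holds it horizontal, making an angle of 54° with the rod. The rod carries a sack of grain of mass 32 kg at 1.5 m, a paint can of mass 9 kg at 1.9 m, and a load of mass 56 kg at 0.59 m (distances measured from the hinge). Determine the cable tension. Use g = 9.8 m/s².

About the hinge:
Sack of grain: 32 × 9.8 = 313.6 N down at 1.5 m → arm 1.5 m, τ = 313.6 × 1.5 = 470.4 N·m clockwise.
Paint can: 9 × 9.8 = 88.2 N down at 1.9 m → arm 1.9 m, τ = 88.2 × 1.9 = 167.6 N·m clockwise.
Load: 56 × 9.8 = 548.8 N down at 0.59 m → arm 0.59 m, τ = 548.8 × 0.59 = 323.8 N·m clockwise.
Total clockwise load moment = 961.8 N·m.
The cable tension T acts at 2.8 m; only its component perpendicular to the rod, T sinθ, produces torque. sin 54° = 0.809.
Setting net torque to zero: T × 2.8 × 0.809 = 961.8 → T = 961.8 / 2.265 = 425 N.

T ≈ 425 N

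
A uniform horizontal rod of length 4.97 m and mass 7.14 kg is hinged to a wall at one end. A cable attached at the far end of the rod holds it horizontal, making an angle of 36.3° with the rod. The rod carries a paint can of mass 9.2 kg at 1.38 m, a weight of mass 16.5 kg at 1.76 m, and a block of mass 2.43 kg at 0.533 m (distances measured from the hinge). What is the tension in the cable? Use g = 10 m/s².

T ≈ 207 N

Choose the hinge as the axis so the unknown hinge reaction has zero arm there.
Beam weight: 7.14 × 10 = 71.4 N down at 2.485 m → arm 2.485 m, τ = 71.4 × 2.485 = 177.4 N·m clockwise.
Paint can: 9.2 × 10 = 92 N down at 1.38 m → arm 1.38 m, τ = 92 × 1.38 = 127 N·m clockwise.
Weight: 16.5 × 10 = 165 N down at 1.76 m → arm 1.76 m, τ = 165 × 1.76 = 290.4 N·m clockwise.
Block: 2.43 × 10 = 24.3 N down at 0.533 m → arm 0.533 m, τ = 24.3 × 0.533 = 12.95 N·m clockwise.
Total clockwise load moment = 607.8 N·m.
The cable tension T acts at 4.97 m; only its component perpendicular to the rod, T sinθ, produces torque. sin 36.3° = 0.592.
For rotational equilibrium, T × 4.97 × 0.592 = 607.8, so T = 607.8 / 2.942 = 207 N.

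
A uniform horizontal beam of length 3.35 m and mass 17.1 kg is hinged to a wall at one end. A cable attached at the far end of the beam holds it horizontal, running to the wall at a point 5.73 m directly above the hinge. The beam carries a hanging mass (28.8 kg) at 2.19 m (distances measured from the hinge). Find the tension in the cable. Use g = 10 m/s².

T ≈ 317 N

About the hinge:
Beam weight: 17.1 × 10 = 171 N down at 1.675 m → arm 1.675 m, τ = 171 × 1.675 = 286.4 N·m clockwise.
Hanging mass: 28.8 × 10 = 288 N down at 2.19 m → arm 2.19 m, τ = 288 × 2.19 = 630.7 N·m clockwise.
Total clockwise load moment = 917.1 N·m.
The cable tension T acts at 3.35 m; only its component perpendicular to the beam, T sinθ, produces torque. sinθ = h/√(h²+d²) = 5.73/√(5.73²+3.35²) = 0.8633.
Balancing moments: T × 3.35 × 0.8633 = 917.1, giving T = 917.1 / 2.892 = 317 N.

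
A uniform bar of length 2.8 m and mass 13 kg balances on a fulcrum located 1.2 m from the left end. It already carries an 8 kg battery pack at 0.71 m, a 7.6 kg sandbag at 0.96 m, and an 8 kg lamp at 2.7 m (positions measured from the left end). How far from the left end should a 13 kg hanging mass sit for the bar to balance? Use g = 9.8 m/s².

Take moments about the fulcrum (at 1.2 m from the left end).
Beam weight: 13 × 9.8 = 127.4 N down at 1.4 m → arm 0.2 m, τ = 127.4 × 0.2 = 25.48 N·m clockwise.
Battery pack: 8 × 9.8 = 78.4 N down at 0.71 m → arm 0.49 m, τ = 78.4 × 0.49 = 38.42 N·m counterclockwise.
Sandbag: 7.6 × 9.8 = 74.48 N down at 0.96 m → arm 0.24 m, τ = 74.48 × 0.24 = 17.88 N·m counterclockwise.
Lamp: 8 × 9.8 = 78.4 N down at 2.7 m → arm 1.5 m, τ = 78.4 × 1.5 = 117.6 N·m clockwise.
Net moment of existing loads = 86.78 N·m clockwise.
The hanging mass weighs 13 × 9.8 = 127.4 N and must supply an equal counterclockwise moment, so its lever arm about the fulcrum is 86.78 / 127.4 = 0.681 m.
That puts it at 1.2 − 0.681 = 0.519 m from the left end.

x ≈ 0.519 m from the left end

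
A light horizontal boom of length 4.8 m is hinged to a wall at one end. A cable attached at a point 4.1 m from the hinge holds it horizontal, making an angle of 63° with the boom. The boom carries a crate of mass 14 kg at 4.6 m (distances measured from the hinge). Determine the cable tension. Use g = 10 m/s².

Taking torques about the hinge:
Crate: 14 × 10 = 140 N down at 4.6 m → arm 4.6 m, τ = 140 × 4.6 = 644 N·m clockwise.
Total clockwise load moment = 644 N·m.
The cable tension T acts at 4.1 m; only its component perpendicular to the boom, T sinθ, produces torque. sin 63° = 0.891.
Setting net torque to zero: T × 4.1 × 0.891 = 644 → T = 644 / 3.653 = 176 N.

T ≈ 176 N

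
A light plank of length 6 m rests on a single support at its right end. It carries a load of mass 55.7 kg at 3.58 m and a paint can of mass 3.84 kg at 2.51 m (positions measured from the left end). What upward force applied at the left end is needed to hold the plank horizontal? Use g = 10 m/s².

About the right end:
Load: 55.7 × 10 = 557 N down at 3.58 m → arm 2.42 m, τ = 557 × 2.42 = 1348 N·m counterclockwise.
Paint can: 3.84 × 10 = 38.4 N down at 2.51 m → arm 3.49 m, τ = 38.4 × 3.49 = 134 N·m counterclockwise.
Net moment of the loads = 1482 N·m counterclockwise.
The upward force F acts at the left end, arm 6 m, giving F × 6 clockwise.
For rotational equilibrium, F × 6 = 1482, so F = 1482 / 6 = 247 N.

F ≈ 247 N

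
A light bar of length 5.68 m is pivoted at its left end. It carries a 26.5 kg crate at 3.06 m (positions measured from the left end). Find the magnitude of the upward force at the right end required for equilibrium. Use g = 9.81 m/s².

F ≈ 140 N

About the left end:
Crate: 26.5 × 9.81 = 260 N down at 3.06 m → arm 3.06 m, τ = 260 × 3.06 = 795.6 N·m clockwise.
Net moment of the loads = 795.6 N·m clockwise.
The upward force F acts at the right end, arm 5.68 m, giving F × 5.68 counterclockwise.
Setting net torque to zero: F × 5.68 = 795.6 → F = 795.6 / 5.68 = 140 N.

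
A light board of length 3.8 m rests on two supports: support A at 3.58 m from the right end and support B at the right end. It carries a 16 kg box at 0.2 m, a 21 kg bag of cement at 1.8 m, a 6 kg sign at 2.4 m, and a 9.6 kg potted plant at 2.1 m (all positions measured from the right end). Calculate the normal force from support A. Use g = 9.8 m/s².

Taking torques about support B:
Box: 16 × 9.8 = 156.8 N down at 0.2 m → arm 0.2 m, τ = 156.8 × 0.2 = 31.36 N·m counterclockwise.
Bag of cement: 21 × 9.8 = 205.8 N down at 1.8 m → arm 1.8 m, τ = 205.8 × 1.8 = 370.4 N·m counterclockwise.
Sign: 6 × 9.8 = 58.8 N down at 2.4 m → arm 2.4 m, τ = 58.8 × 2.4 = 141.1 N·m counterclockwise.
Potted plant: 9.6 × 9.8 = 94.08 N down at 2.1 m → arm 2.1 m, τ = 94.08 × 2.1 = 197.6 N·m counterclockwise.
Net load moment about support B = 740.5 N·m counterclockwise.
Reaction R at support A is upward at 3.58 m, arm 3.58 m → moment R × 3.58 clockwise.
For rotational equilibrium, R × 3.58 = 740.5, so R = 207 N.

R_A ≈ 207 N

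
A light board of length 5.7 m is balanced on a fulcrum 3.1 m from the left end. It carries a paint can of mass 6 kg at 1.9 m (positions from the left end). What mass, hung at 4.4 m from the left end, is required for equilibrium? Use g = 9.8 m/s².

m ≈ 5.54 kg

Taking torques about the fulcrum (at 3.1 m from the left end):
Paint can: 6 × 9.8 = 58.8 N down at 1.9 m → arm 1.2 m, τ = 58.8 × 1.2 = 70.56 N·m counterclockwise.
Net moment of known loads = 70.56 N·m counterclockwise.
An unknown mass m at 4.4 m has arm 1.3 m; its moment is m·g·1.3 clockwise.
Στ = 0 ⇒ m × 9.8 × 1.3 = 70.56 ⇒ m = 70.56 / (9.8 × 1.3) = 5.54 kg.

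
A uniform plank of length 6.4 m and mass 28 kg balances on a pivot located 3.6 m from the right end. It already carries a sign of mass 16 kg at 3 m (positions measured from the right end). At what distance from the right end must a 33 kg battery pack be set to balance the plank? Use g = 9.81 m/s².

About the pivot (at 3.6 m from the right end):
Beam weight: 28 × 9.81 = 274.7 N down at 3.2 m → arm 0.4 m, τ = 274.7 × 0.4 = 109.9 N·m clockwise.
Sign: 16 × 9.81 = 157 N down at 3 m → arm 0.6 m, τ = 157 × 0.6 = 94.2 N·m clockwise.
Net moment of existing loads = 204.1 N·m clockwise.
The battery pack weighs 33 × 9.81 = 323.7 N and must supply an equal counterclockwise moment, so its lever arm about the pivot is 204.1 / 323.7 = 0.631 m.
That puts it at 3.6 + 0.631 = 4.23 m from the right end.

x ≈ 4.23 m from the right end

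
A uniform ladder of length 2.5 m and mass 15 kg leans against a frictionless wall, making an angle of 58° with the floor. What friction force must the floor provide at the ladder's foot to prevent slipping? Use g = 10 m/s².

Choose the foot of the ladder as the axis so the floor normal and friction both act there and drop out.
Ladder weight 15×10 = 150 N acts at 1.25 m along the ladder; its horizontal arm is 1.25·cos58° = 0.6624 m → τ = 99.36 N·m clockwise.
Wall normal N acts horizontally at the top; its moment arm is the height L sinθ = 2.5·sin58° = 2.12 m, counterclockwise.
Balancing moments: N × 2.12 = 99.36, giving N = 46.9 N.
ΣFx = 0: friction at the foot balances the wall's push, so f = N_wall = 46.9 N.

f ≈ 46.9 N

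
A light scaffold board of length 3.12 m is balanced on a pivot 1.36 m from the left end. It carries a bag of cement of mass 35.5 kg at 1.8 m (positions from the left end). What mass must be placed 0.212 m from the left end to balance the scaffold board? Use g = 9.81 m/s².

Choose the pivot (at 1.36 m from the left end) as the axis so the support reaction has zero arm there.
Bag of cement: 35.5 × 9.81 = 348.3 N down at 1.8 m → arm 0.44 m, τ = 348.3 × 0.44 = 153.3 N·m clockwise.
Net moment of known loads = 153.3 N·m clockwise.
An unknown mass m at 0.212 m has arm 1.148 m; its moment is m·g·1.148 counterclockwise.
Στ = 0 ⇒ m × 9.81 × 1.148 = 153.3 ⇒ m = 153.3 / (9.81 × 1.148) = 13.6 kg.

m ≈ 13.6 kg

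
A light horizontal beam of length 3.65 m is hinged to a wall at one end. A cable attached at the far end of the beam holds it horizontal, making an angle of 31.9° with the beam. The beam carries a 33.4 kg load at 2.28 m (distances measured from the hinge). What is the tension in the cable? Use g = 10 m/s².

T ≈ 395 N

Take moments about the hinge.
Load: 33.4 × 10 = 334 N down at 2.28 m → arm 2.28 m, τ = 334 × 2.28 = 761.5 N·m clockwise.
Total clockwise load moment = 761.5 N·m.
The cable tension T acts at 3.65 m; only its component perpendicular to the beam, T sinθ, produces torque. sin 31.9° = 0.5284.
For rotational equilibrium, T × 3.65 × 0.5284 = 761.5, so T = 761.5 / 1.929 = 395 N.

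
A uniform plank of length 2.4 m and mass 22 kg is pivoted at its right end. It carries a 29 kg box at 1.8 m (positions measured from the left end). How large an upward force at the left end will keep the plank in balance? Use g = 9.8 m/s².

F ≈ 179 N

About the right end:
Beam weight: 22 × 9.8 = 215.6 N down at 1.2 m → arm 1.2 m, τ = 215.6 × 1.2 = 258.7 N·m counterclockwise.
Box: 29 × 9.8 = 284.2 N down at 1.8 m → arm 0.6 m, τ = 284.2 × 0.6 = 170.5 N·m counterclockwise.
Net moment of the loads = 429.2 N·m counterclockwise.
The upward force F acts at the left end, arm 2.4 m, giving F × 2.4 clockwise.
Setting net torque to zero: F × 2.4 = 429.2 → F = 429.2 / 2.4 = 179 N.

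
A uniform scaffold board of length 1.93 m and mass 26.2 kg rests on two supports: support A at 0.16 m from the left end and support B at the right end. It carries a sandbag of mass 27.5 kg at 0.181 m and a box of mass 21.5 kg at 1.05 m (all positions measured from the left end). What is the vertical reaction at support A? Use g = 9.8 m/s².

About support B:
Beam weight: 26.2 × 9.8 = 256.8 N down at 0.965 m → arm 0.965 m, τ = 256.8 × 0.965 = 247.8 N·m counterclockwise.
Sandbag: 27.5 × 9.8 = 269.5 N down at 0.181 m → arm 1.749 m, τ = 269.5 × 1.749 = 471.4 N·m counterclockwise.
Box: 21.5 × 9.8 = 210.7 N down at 1.05 m → arm 0.88 m, τ = 210.7 × 0.88 = 185.4 N·m counterclockwise.
Net load moment about support B = 904.6 N·m counterclockwise.
Reaction R at support A is upward at 0.16 m, arm 1.77 m → moment R × 1.77 clockwise.
Setting net torque to zero: R × 1.77 = 904.6 → R = 511 N.

R_A ≈ 511 N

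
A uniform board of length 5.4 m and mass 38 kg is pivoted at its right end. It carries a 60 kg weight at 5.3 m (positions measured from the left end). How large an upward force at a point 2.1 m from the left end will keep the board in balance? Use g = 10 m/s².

Taking torques about the right end:
Beam weight: 38 × 10 = 380 N down at 2.7 m → arm 2.7 m, τ = 380 × 2.7 = 1026 N·m counterclockwise.
Weight: 60 × 10 = 600 N down at 5.3 m → arm 0.1 m, τ = 600 × 0.1 = 60 N·m counterclockwise.
Net moment of the loads = 1086 N·m counterclockwise.
The upward force F acts at a point 2.1 m from the left end, arm 3.3 m, giving F × 3.3 clockwise.
Setting net torque to zero: F × 3.3 = 1086 → F = 1086 / 3.3 = 329 N.

F ≈ 329 N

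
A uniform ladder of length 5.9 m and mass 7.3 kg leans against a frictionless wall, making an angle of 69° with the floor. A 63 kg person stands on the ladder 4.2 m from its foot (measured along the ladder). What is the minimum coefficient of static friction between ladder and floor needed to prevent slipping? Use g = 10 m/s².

μ_min ≈ 0.265

Choose the foot of the ladder as the axis so the floor normal and friction both act there and drop out.
Ladder weight 7.3×10 = 73 N acts at 2.95 m along the ladder; its horizontal arm is 2.95·cos69° = 1.057 m → τ = 77.16 N·m clockwise.
Person: 63×10 = 630 N at 4.2 m → arm 1.505 m → τ = 948.1 N·m clockwise.
Wall normal N acts horizontally at the top; its moment arm is the height L sinθ = 5.9·sin69° = 5.508 m, counterclockwise.
Setting net torque to zero: N × 5.508 = 1025 → N = 186.1 N.
ΣFx = 0 ⇒ f = N_wall = 186.1 N. ΣFy = 0 ⇒ N_floor = 703 N.
μ_min = f / N_floor = 186.1 / 703 = 0.265.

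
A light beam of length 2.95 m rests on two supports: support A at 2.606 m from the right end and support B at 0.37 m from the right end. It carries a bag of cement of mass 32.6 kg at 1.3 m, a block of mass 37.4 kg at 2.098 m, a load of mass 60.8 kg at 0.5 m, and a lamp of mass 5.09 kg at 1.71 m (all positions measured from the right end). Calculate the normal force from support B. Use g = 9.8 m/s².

Sum moments about support A (its reaction then has zero moment arm).
Bag of cement: 32.6 × 9.8 = 319.5 N down at 1.3 m → arm 1.306 m, τ = 319.5 × 1.306 = 417.3 N·m clockwise.
Block: 37.4 × 9.8 = 366.5 N down at 2.098 m → arm 0.508 m, τ = 366.5 × 0.508 = 186.2 N·m clockwise.
Load: 60.8 × 9.8 = 595.8 N down at 0.5 m → arm 2.106 m, τ = 595.8 × 2.106 = 1255 N·m clockwise.
Lamp: 5.09 × 9.8 = 49.88 N down at 1.71 m → arm 0.896 m, τ = 49.88 × 0.896 = 44.69 N·m clockwise.
Net load moment about support A = 1903 N·m clockwise.
Reaction R at support B is upward at 0.37 m, arm 2.236 m → moment R × 2.236 counterclockwise.
Στ = 0 ⇒ R × 2.236 = 1903 ⇒ R = 851 N.

R_B ≈ 851 N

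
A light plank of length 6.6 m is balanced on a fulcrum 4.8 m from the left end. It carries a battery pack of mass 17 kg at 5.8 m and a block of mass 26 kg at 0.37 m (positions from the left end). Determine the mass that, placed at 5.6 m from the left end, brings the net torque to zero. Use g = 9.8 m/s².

Sum moments about the fulcrum (at 4.8 m from the left end) (the support reaction has zero arm there).
Battery pack: 17 × 9.8 = 166.6 N down at 5.8 m → arm 1 m, τ = 166.6 × 1 = 166.6 N·m clockwise.
Block: 26 × 9.8 = 254.8 N down at 0.37 m → arm 4.43 m, τ = 254.8 × 4.43 = 1129 N·m counterclockwise.
Net moment of known loads = 962.4 N·m counterclockwise.
An unknown mass m at 5.6 m has arm 0.8 m; its moment is m·g·0.8 clockwise.
Στ = 0 ⇒ m × 9.8 × 0.8 = 962.4 ⇒ m = 962.4 / (9.8 × 0.8) = 123 kg.

m ≈ 123 kg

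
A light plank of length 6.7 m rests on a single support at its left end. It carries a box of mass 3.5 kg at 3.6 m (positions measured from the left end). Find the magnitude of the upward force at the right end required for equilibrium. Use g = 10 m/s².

Taking torques about the left end:
Box: 3.5 × 10 = 35 N down at 3.6 m → arm 3.6 m, τ = 35 × 3.6 = 126 N·m clockwise.
Net moment of the loads = 126 N·m clockwise.
The upward force F acts at the right end, arm 6.7 m, giving F × 6.7 counterclockwise.
Balancing moments: F × 6.7 = 126, giving F = 126 / 6.7 = 18.8 N.

F ≈ 18.8 N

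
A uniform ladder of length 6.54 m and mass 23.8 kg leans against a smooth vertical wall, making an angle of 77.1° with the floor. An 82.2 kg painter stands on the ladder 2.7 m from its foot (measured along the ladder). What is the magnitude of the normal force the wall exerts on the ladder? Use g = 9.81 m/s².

About the foot of the ladder:
Ladder weight 23.8×9.81 = 233.5 N acts at 3.27 m along the ladder; its horizontal arm is 3.27·cos77.1° = 0.73 m → τ = 170.5 N·m clockwise.
Painter: 82.2×9.81 = 806.4 N at 2.7 m → arm 0.6028 m → τ = 486.1 N·m clockwise.
Wall normal N acts horizontally at the top; its moment arm is the height L sinθ = 6.54·sin77.1° = 6.375 m, counterclockwise.
Στ = 0 ⇒ N × 6.375 = 656.6 ⇒ N = 103 N.

N_wall ≈ 103 N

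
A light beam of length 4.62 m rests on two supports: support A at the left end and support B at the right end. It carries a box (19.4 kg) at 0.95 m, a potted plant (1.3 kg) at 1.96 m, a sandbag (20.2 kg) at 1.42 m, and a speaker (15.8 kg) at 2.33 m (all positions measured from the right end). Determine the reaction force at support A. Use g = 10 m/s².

R_A ≈ 187 N

Sum moments about support B (its reaction then has zero moment arm).
Box: 19.4 × 10 = 194 N down at 0.95 m → arm 0.95 m, τ = 194 × 0.95 = 184.3 N·m counterclockwise.
Potted plant: 1.3 × 10 = 13 N down at 1.96 m → arm 1.96 m, τ = 13 × 1.96 = 25.48 N·m counterclockwise.
Sandbag: 20.2 × 10 = 202 N down at 1.42 m → arm 1.42 m, τ = 202 × 1.42 = 286.8 N·m counterclockwise.
Speaker: 15.8 × 10 = 158 N down at 2.33 m → arm 2.33 m, τ = 158 × 2.33 = 368.1 N·m counterclockwise.
Net load moment about support B = 864.7 N·m counterclockwise.
Reaction R at support A is upward at 4.62 m, arm 4.62 m → moment R × 4.62 clockwise.
For rotational equilibrium, R × 4.62 = 864.7, so R = 187 N.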